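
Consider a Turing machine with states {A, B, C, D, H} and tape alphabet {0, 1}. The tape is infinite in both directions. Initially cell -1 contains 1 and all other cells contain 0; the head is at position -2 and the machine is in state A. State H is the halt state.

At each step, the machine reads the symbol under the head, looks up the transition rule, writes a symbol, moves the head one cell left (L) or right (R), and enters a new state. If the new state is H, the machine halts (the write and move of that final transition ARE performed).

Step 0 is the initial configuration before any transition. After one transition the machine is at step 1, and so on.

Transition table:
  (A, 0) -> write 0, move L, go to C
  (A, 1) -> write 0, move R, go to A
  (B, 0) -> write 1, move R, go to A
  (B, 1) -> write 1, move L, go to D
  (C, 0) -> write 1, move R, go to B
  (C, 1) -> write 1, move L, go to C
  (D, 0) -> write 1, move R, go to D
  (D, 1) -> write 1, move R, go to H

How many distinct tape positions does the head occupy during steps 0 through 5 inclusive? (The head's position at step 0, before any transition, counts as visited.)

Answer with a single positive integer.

Answer: 4

Derivation:
Step 1: in state A at pos -2, read 0 -> (A,0)->write 0,move L,goto C. Now: state=C, head=-3, tape[-4..0]=00010 (head:  ^)
Step 2: in state C at pos -3, read 0 -> (C,0)->write 1,move R,goto B. Now: state=B, head=-2, tape[-4..0]=01010 (head:   ^)
Step 3: in state B at pos -2, read 0 -> (B,0)->write 1,move R,goto A. Now: state=A, head=-1, tape[-4..0]=01110 (head:    ^)
Step 4: in state A at pos -1, read 1 -> (A,1)->write 0,move R,goto A. Now: state=A, head=0, tape[-4..1]=011000 (head:     ^)
Step 5: in state A at pos 0, read 0 -> (A,0)->write 0,move L,goto C. Now: state=C, head=-1, tape[-4..1]=011000 (head:    ^)
Head positions at steps 0..5: starting at -2, distinct positions visited = {-3, -2, -1, 0} -> 4 position(s)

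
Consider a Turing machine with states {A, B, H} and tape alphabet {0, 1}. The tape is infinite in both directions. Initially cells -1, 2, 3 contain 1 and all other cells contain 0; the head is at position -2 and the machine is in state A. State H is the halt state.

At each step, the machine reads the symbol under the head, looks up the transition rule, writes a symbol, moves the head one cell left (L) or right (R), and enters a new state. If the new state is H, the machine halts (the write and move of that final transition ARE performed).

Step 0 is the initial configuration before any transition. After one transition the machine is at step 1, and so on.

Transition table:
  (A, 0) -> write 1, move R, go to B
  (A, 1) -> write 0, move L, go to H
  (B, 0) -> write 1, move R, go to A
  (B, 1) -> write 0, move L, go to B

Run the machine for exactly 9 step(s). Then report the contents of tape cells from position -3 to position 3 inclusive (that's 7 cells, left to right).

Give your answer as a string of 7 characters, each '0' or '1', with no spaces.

Step 1: in state A at pos -2, read 0 -> (A,0)->write 1,move R,goto B. Now: state=B, head=-1, tape[-3..4]=01100110 (head:   ^)
Step 2: in state B at pos -1, read 1 -> (B,1)->write 0,move L,goto B. Now: state=B, head=-2, tape[-3..4]=01000110 (head:  ^)
Step 3: in state B at pos -2, read 1 -> (B,1)->write 0,move L,goto B. Now: state=B, head=-3, tape[-4..4]=000000110 (head:  ^)
Step 4: in state B at pos -3, read 0 -> (B,0)->write 1,move R,goto A. Now: state=A, head=-2, tape[-4..4]=010000110 (head:   ^)
Step 5: in state A at pos -2, read 0 -> (A,0)->write 1,move R,goto B. Now: state=B, head=-1, tape[-4..4]=011000110 (head:    ^)
Step 6: in state B at pos -1, read 0 -> (B,0)->write 1,move R,goto A. Now: state=A, head=0, tape[-4..4]=011100110 (head:     ^)
Step 7: in state A at pos 0, read 0 -> (A,0)->write 1,move R,goto B. Now: state=B, head=1, tape[-4..4]=011110110 (head:      ^)
Step 8: in state B at pos 1, read 0 -> (B,0)->write 1,move R,goto A. Now: state=A, head=2, tape[-4..4]=011111110 (head:       ^)
Step 9: in state A at pos 2, read 1 -> (A,1)->write 0,move L,goto H. Now: state=H, head=1, tape[-4..4]=011111010 (head:      ^)

Answer: 1111101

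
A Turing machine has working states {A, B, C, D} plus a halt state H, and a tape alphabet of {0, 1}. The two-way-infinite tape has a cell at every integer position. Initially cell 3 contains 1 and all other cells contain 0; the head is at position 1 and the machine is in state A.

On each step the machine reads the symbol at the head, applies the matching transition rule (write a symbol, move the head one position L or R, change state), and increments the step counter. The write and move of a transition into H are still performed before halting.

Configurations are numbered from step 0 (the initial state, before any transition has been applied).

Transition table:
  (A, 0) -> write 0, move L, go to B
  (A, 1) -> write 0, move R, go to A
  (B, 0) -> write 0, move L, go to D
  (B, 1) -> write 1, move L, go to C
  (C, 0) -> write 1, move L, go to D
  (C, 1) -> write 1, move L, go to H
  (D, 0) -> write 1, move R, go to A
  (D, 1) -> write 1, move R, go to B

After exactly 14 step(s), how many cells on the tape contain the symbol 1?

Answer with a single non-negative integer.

Answer: 3

Derivation:
Step 1: in state A at pos 1, read 0 -> (A,0)->write 0,move L,goto B. Now: state=B, head=0, tape[-1..4]=000010 (head:  ^)
Step 2: in state B at pos 0, read 0 -> (B,0)->write 0,move L,goto D. Now: state=D, head=-1, tape[-2..4]=0000010 (head:  ^)
Step 3: in state D at pos -1, read 0 -> (D,0)->write 1,move R,goto A. Now: state=A, head=0, tape[-2..4]=0100010 (head:   ^)
Step 4: in state A at pos 0, read 0 -> (A,0)->write 0,move L,goto B. Now: state=B, head=-1, tape[-2..4]=0100010 (head:  ^)
Step 5: in state B at pos -1, read 1 -> (B,1)->write 1,move L,goto C. Now: state=C, head=-2, tape[-3..4]=00100010 (head:  ^)
Step 6: in state C at pos -2, read 0 -> (C,0)->write 1,move L,goto D. Now: state=D, head=-3, tape[-4..4]=001100010 (head:  ^)
Step 7: in state D at pos -3, read 0 -> (D,0)->write 1,move R,goto A. Now: state=A, head=-2, tape[-4..4]=011100010 (head:   ^)
Step 8: in state A at pos -2, read 1 -> (A,1)->write 0,move R,goto A. Now: state=A, head=-1, tape[-4..4]=010100010 (head:    ^)
Step 9: in state A at pos -1, read 1 -> (A,1)->write 0,move R,goto A. Now: state=A, head=0, tape[-4..4]=010000010 (head:     ^)
Step 10: in state A at pos 0, read 0 -> (A,0)->write 0,move L,goto B. Now: state=B, head=-1, tape[-4..4]=010000010 (head:    ^)
Step 11: in state B at pos -1, read 0 -> (B,0)->write 0,move L,goto D. Now: state=D, head=-2, tape[-4..4]=010000010 (head:   ^)
Step 12: in state D at pos -2, read 0 -> (D,0)->write 1,move R,goto A. Now: state=A, head=-1, tape[-4..4]=011000010 (head:    ^)
Step 13: in state A at pos -1, read 0 -> (A,0)->write 0,move L,goto B. Now: state=B, head=-2, tape[-4..4]=011000010 (head:   ^)
Step 14: in state B at pos -2, read 1 -> (B,1)->write 1,move L,goto C. Now: state=C, head=-3, tape[-4..4]=011000010 (head:  ^)
Cells containing 1 after step 14: {-3, -2, 3} -> 3 cell(s)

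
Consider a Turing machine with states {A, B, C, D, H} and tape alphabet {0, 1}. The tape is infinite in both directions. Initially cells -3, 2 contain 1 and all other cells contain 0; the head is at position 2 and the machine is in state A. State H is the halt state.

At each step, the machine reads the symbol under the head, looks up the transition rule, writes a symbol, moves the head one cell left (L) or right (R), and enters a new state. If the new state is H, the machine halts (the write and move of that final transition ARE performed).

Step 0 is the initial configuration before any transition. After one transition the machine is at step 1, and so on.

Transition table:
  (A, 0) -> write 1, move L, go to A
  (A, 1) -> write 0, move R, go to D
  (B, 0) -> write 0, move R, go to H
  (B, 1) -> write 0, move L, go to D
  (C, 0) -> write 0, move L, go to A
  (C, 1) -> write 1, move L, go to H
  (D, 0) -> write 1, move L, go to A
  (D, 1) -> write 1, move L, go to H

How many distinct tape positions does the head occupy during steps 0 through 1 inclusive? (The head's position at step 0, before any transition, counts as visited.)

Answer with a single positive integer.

Answer: 2

Derivation:
Step 1: in state A at pos 2, read 1 -> (A,1)->write 0,move R,goto D. Now: state=D, head=3, tape[-4..4]=010000000 (head:        ^)
Head positions at steps 0..1: starting at 2, distinct positions visited = {2, 3} -> 2 position(s)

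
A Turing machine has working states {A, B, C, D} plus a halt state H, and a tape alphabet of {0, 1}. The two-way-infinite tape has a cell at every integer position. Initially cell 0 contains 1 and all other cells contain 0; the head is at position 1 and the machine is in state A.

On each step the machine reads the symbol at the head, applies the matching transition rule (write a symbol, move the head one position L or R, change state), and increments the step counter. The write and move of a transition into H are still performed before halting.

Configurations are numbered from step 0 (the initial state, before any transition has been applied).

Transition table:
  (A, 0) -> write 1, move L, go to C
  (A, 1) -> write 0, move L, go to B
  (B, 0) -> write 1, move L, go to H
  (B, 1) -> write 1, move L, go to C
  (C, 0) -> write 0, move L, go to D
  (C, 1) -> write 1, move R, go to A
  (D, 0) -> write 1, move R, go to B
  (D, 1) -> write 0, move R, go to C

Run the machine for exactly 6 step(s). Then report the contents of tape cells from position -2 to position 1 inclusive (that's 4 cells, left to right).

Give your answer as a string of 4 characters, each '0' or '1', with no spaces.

Step 1: in state A at pos 1, read 0 -> (A,0)->write 1,move L,goto C. Now: state=C, head=0, tape[-1..2]=0110 (head:  ^)
Step 2: in state C at pos 0, read 1 -> (C,1)->write 1,move R,goto A. Now: state=A, head=1, tape[-1..2]=0110 (head:   ^)
Step 3: in state A at pos 1, read 1 -> (A,1)->write 0,move L,goto B. Now: state=B, head=0, tape[-1..2]=0100 (head:  ^)
Step 4: in state B at pos 0, read 1 -> (B,1)->write 1,move L,goto C. Now: state=C, head=-1, tape[-2..2]=00100 (head:  ^)
Step 5: in state C at pos -1, read 0 -> (C,0)->write 0,move L,goto D. Now: state=D, head=-2, tape[-3..2]=000100 (head:  ^)
Step 6: in state D at pos -2, read 0 -> (D,0)->write 1,move R,goto B. Now: state=B, head=-1, tape[-3..2]=010100 (head:   ^)

Answer: 1010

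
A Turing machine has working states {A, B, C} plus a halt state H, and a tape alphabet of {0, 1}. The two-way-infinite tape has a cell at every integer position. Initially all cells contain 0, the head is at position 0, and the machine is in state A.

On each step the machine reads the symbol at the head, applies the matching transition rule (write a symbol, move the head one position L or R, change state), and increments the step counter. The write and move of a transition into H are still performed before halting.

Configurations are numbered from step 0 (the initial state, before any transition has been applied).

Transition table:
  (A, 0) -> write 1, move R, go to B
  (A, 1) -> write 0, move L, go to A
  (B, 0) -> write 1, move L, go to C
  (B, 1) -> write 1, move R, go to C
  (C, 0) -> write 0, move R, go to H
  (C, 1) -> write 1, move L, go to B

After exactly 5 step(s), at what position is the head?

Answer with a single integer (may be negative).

Step 1: in state A at pos 0, read 0 -> (A,0)->write 1,move R,goto B. Now: state=B, head=1, tape[-1..2]=0100 (head:   ^)
Step 2: in state B at pos 1, read 0 -> (B,0)->write 1,move L,goto C. Now: state=C, head=0, tape[-1..2]=0110 (head:  ^)
Step 3: in state C at pos 0, read 1 -> (C,1)->write 1,move L,goto B. Now: state=B, head=-1, tape[-2..2]=00110 (head:  ^)
Step 4: in state B at pos -1, read 0 -> (B,0)->write 1,move L,goto C. Now: state=C, head=-2, tape[-3..2]=001110 (head:  ^)
Step 5: in state C at pos -2, read 0 -> (C,0)->write 0,move R,goto H. Now: state=H, head=-1, tape[-3..2]=001110 (head:   ^)

Answer: -1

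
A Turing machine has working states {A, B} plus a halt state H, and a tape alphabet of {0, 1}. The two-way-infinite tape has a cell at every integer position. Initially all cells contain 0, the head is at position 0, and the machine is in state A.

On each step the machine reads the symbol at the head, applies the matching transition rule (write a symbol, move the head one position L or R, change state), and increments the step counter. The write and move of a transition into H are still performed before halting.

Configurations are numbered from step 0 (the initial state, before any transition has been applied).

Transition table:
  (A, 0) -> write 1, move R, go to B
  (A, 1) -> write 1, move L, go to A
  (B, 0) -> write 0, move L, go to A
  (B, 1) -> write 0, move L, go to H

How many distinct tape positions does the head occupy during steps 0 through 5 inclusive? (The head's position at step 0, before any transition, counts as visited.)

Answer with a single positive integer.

Step 1: in state A at pos 0, read 0 -> (A,0)->write 1,move R,goto B. Now: state=B, head=1, tape[-1..2]=0100 (head:   ^)
Step 2: in state B at pos 1, read 0 -> (B,0)->write 0,move L,goto A. Now: state=A, head=0, tape[-1..2]=0100 (head:  ^)
Step 3: in state A at pos 0, read 1 -> (A,1)->write 1,move L,goto A. Now: state=A, head=-1, tape[-2..2]=00100 (head:  ^)
Step 4: in state A at pos -1, read 0 -> (A,0)->write 1,move R,goto B. Now: state=B, head=0, tape[-2..2]=01100 (head:   ^)
Step 5: in state B at pos 0, read 1 -> (B,1)->write 0,move L,goto H. Now: state=H, head=-1, tape[-2..2]=01000 (head:  ^)
Head positions at steps 0..5: starting at 0, distinct positions visited = {-1, 0, 1} -> 3 position(s)

Answer: 3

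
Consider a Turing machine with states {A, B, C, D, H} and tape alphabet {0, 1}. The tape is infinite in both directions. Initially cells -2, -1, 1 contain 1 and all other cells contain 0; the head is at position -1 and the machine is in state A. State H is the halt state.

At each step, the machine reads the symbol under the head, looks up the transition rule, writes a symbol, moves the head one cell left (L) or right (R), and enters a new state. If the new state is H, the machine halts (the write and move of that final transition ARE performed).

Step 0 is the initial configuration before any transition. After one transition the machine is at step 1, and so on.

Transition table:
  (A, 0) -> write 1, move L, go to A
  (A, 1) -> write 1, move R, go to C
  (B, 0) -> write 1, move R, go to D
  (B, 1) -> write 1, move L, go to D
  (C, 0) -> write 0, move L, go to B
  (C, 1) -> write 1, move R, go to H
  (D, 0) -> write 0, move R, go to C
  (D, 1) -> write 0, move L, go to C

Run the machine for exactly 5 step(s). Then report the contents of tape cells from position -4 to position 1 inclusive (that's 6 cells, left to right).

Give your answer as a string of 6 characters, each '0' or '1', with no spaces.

Step 1: in state A at pos -1, read 1 -> (A,1)->write 1,move R,goto C. Now: state=C, head=0, tape[-3..2]=011010 (head:    ^)
Step 2: in state C at pos 0, read 0 -> (C,0)->write 0,move L,goto B. Now: state=B, head=-1, tape[-3..2]=011010 (head:   ^)
Step 3: in state B at pos -1, read 1 -> (B,1)->write 1,move L,goto D. Now: state=D, head=-2, tape[-3..2]=011010 (head:  ^)
Step 4: in state D at pos -2, read 1 -> (D,1)->write 0,move L,goto C. Now: state=C, head=-3, tape[-4..2]=0001010 (head:  ^)
Step 5: in state C at pos -3, read 0 -> (C,0)->write 0,move L,goto B. Now: state=B, head=-4, tape[-5..2]=00001010 (head:  ^)

Answer: 000101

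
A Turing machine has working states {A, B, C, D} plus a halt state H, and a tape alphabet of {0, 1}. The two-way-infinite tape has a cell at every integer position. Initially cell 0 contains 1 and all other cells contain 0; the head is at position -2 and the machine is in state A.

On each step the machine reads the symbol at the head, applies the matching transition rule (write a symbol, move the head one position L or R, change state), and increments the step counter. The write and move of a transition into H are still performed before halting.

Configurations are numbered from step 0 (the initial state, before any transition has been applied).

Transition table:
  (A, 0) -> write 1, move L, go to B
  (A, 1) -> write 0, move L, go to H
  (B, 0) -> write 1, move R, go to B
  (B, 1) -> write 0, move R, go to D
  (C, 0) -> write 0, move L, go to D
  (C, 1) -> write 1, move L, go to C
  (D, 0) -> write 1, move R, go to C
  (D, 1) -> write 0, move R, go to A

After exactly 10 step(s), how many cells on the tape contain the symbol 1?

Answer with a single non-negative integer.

Step 1: in state A at pos -2, read 0 -> (A,0)->write 1,move L,goto B. Now: state=B, head=-3, tape[-4..1]=001010 (head:  ^)
Step 2: in state B at pos -3, read 0 -> (B,0)->write 1,move R,goto B. Now: state=B, head=-2, tape[-4..1]=011010 (head:   ^)
Step 3: in state B at pos -2, read 1 -> (B,1)->write 0,move R,goto D. Now: state=D, head=-1, tape[-4..1]=010010 (head:    ^)
Step 4: in state D at pos -1, read 0 -> (D,0)->write 1,move R,goto C. Now: state=C, head=0, tape[-4..1]=010110 (head:     ^)
Step 5: in state C at pos 0, read 1 -> (C,1)->write 1,move L,goto C. Now: state=C, head=-1, tape[-4..1]=010110 (head:    ^)
Step 6: in state C at pos -1, read 1 -> (C,1)->write 1,move L,goto C. Now: state=C, head=-2, tape[-4..1]=010110 (head:   ^)
Step 7: in state C at pos -2, read 0 -> (C,0)->write 0,move L,goto D. Now: state=D, head=-3, tape[-4..1]=010110 (head:  ^)
Step 8: in state D at pos -3, read 1 -> (D,1)->write 0,move R,goto A. Now: state=A, head=-2, tape[-4..1]=000110 (head:   ^)
Step 9: in state A at pos -2, read 0 -> (A,0)->write 1,move L,goto B. Now: state=B, head=-3, tape[-4..1]=001110 (head:  ^)
Step 10: in state B at pos -3, read 0 -> (B,0)->write 1,move R,goto B. Now: state=B, head=-2, tape[-4..1]=011110 (head:   ^)
Cells containing 1 after step 10: {-3, -2, -1, 0} -> 4 cell(s)

Answer: 4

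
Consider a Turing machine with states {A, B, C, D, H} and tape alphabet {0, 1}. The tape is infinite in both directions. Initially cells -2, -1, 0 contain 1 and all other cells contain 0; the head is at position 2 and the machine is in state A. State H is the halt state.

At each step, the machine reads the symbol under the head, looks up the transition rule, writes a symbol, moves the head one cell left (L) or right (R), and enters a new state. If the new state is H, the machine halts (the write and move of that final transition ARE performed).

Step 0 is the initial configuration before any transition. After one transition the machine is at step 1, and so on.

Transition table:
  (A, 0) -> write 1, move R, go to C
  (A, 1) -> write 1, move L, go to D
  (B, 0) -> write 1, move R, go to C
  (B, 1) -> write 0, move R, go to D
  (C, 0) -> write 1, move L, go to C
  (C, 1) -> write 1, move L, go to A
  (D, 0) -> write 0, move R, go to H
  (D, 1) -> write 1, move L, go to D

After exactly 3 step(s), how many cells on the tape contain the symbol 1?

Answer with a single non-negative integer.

Answer: 5

Derivation:
Step 1: in state A at pos 2, read 0 -> (A,0)->write 1,move R,goto C. Now: state=C, head=3, tape[-3..4]=01110100 (head:       ^)
Step 2: in state C at pos 3, read 0 -> (C,0)->write 1,move L,goto C. Now: state=C, head=2, tape[-3..4]=01110110 (head:      ^)
Step 3: in state C at pos 2, read 1 -> (C,1)->write 1,move L,goto A. Now: state=A, head=1, tape[-3..4]=01110110 (head:     ^)
Cells containing 1 after step 3: {-2, -1, 0, 2, 3} -> 5 cell(s)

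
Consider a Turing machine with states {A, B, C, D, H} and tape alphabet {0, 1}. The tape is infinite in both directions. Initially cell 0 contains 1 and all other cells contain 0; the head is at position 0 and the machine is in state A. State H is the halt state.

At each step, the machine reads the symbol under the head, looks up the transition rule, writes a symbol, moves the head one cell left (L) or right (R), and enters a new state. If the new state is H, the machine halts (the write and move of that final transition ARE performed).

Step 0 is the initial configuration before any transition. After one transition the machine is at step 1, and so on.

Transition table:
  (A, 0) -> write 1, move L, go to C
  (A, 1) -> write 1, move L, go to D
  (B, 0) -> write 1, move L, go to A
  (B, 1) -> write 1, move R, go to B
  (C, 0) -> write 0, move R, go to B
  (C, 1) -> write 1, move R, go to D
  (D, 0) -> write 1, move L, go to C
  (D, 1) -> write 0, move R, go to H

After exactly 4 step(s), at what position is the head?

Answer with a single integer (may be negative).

Step 1: in state A at pos 0, read 1 -> (A,1)->write 1,move L,goto D. Now: state=D, head=-1, tape[-2..1]=0010 (head:  ^)
Step 2: in state D at pos -1, read 0 -> (D,0)->write 1,move L,goto C. Now: state=C, head=-2, tape[-3..1]=00110 (head:  ^)
Step 3: in state C at pos -2, read 0 -> (C,0)->write 0,move R,goto B. Now: state=B, head=-1, tape[-3..1]=00110 (head:   ^)
Step 4: in state B at pos -1, read 1 -> (B,1)->write 1,move R,goto B. Now: state=B, head=0, tape[-3..1]=00110 (head:    ^)

Answer: 0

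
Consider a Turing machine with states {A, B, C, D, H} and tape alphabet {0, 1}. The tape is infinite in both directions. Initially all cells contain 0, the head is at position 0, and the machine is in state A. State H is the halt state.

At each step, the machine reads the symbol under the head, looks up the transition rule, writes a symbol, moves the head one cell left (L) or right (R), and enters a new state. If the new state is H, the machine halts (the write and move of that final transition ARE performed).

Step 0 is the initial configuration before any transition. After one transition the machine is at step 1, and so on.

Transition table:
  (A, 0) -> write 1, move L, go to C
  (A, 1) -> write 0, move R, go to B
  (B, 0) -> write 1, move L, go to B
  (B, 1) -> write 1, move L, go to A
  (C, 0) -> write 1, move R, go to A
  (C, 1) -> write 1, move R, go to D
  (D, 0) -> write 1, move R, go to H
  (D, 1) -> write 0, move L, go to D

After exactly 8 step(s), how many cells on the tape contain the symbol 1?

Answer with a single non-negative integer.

Answer: 5

Derivation:
Step 1: in state A at pos 0, read 0 -> (A,0)->write 1,move L,goto C. Now: state=C, head=-1, tape[-2..1]=0010 (head:  ^)
Step 2: in state C at pos -1, read 0 -> (C,0)->write 1,move R,goto A. Now: state=A, head=0, tape[-2..1]=0110 (head:   ^)
Step 3: in state A at pos 0, read 1 -> (A,1)->write 0,move R,goto B. Now: state=B, head=1, tape[-2..2]=01000 (head:    ^)
Step 4: in state B at pos 1, read 0 -> (B,0)->write 1,move L,goto B. Now: state=B, head=0, tape[-2..2]=01010 (head:   ^)
Step 5: in state B at pos 0, read 0 -> (B,0)->write 1,move L,goto B. Now: state=B, head=-1, tape[-2..2]=01110 (head:  ^)
Step 6: in state B at pos -1, read 1 -> (B,1)->write 1,move L,goto A. Now: state=A, head=-2, tape[-3..2]=001110 (head:  ^)
Step 7: in state A at pos -2, read 0 -> (A,0)->write 1,move L,goto C. Now: state=C, head=-3, tape[-4..2]=0011110 (head:  ^)
Step 8: in state C at pos -3, read 0 -> (C,0)->write 1,move R,goto A. Now: state=A, head=-2, tape[-4..2]=0111110 (head:   ^)
Cells containing 1 after step 8: {-3, -2, -1, 0, 1} -> 5 cell(s)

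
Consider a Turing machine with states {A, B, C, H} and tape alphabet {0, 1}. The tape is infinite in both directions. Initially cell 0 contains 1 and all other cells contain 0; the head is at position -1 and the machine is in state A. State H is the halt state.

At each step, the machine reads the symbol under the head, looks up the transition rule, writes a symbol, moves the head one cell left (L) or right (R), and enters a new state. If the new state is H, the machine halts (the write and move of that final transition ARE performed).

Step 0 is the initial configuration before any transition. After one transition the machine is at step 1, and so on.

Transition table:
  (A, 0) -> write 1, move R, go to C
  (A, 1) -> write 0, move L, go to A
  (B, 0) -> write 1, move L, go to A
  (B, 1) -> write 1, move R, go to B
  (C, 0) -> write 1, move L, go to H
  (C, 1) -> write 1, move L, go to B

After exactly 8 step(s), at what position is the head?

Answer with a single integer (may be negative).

Step 1: in state A at pos -1, read 0 -> (A,0)->write 1,move R,goto C. Now: state=C, head=0, tape[-2..1]=0110 (head:   ^)
Step 2: in state C at pos 0, read 1 -> (C,1)->write 1,move L,goto B. Now: state=B, head=-1, tape[-2..1]=0110 (head:  ^)
Step 3: in state B at pos -1, read 1 -> (B,1)->write 1,move R,goto B. Now: state=B, head=0, tape[-2..1]=0110 (head:   ^)
Step 4: in state B at pos 0, read 1 -> (B,1)->write 1,move R,goto B. Now: state=B, head=1, tape[-2..2]=01100 (head:    ^)
Step 5: in state B at pos 1, read 0 -> (B,0)->write 1,move L,goto A. Now: state=A, head=0, tape[-2..2]=01110 (head:   ^)
Step 6: in state A at pos 0, read 1 -> (A,1)->write 0,move L,goto A. Now: state=A, head=-1, tape[-2..2]=01010 (head:  ^)
Step 7: in state A at pos -1, read 1 -> (A,1)->write 0,move L,goto A. Now: state=A, head=-2, tape[-3..2]=000010 (head:  ^)
Step 8: in state A at pos -2, read 0 -> (A,0)->write 1,move R,goto C. Now: state=C, head=-1, tape[-3..2]=010010 (head:   ^)

Answer: -1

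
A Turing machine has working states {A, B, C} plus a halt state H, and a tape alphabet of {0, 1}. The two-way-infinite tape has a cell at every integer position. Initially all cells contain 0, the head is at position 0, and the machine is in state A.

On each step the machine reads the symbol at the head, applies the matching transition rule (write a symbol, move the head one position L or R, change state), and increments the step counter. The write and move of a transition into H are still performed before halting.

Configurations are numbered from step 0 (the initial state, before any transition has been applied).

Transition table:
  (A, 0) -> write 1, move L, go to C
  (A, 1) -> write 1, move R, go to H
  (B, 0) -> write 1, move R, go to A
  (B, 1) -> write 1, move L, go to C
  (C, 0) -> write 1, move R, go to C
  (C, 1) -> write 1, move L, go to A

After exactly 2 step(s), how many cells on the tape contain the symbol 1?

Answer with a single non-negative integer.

Step 1: in state A at pos 0, read 0 -> (A,0)->write 1,move L,goto C. Now: state=C, head=-1, tape[-2..1]=0010 (head:  ^)
Step 2: in state C at pos -1, read 0 -> (C,0)->write 1,move R,goto C. Now: state=C, head=0, tape[-2..1]=0110 (head:   ^)
Cells containing 1 after step 2: {-1, 0} -> 2 cell(s)

Answer: 2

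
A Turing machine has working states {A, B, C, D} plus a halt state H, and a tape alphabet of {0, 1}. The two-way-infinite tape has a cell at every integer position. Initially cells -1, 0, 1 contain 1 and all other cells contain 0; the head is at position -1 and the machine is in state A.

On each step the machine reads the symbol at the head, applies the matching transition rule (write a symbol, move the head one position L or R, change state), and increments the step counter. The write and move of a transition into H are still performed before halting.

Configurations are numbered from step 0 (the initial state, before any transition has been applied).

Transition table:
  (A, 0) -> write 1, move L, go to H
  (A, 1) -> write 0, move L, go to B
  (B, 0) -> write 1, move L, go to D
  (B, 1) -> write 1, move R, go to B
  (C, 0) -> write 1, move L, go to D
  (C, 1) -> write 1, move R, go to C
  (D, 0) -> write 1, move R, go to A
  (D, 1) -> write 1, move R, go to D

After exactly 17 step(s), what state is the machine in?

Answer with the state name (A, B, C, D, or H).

Answer: H

Derivation:
Step 1: in state A at pos -1, read 1 -> (A,1)->write 0,move L,goto B. Now: state=B, head=-2, tape[-3..2]=000110 (head:  ^)
Step 2: in state B at pos -2, read 0 -> (B,0)->write 1,move L,goto D. Now: state=D, head=-3, tape[-4..2]=0010110 (head:  ^)
Step 3: in state D at pos -3, read 0 -> (D,0)->write 1,move R,goto A. Now: state=A, head=-2, tape[-4..2]=0110110 (head:   ^)
Step 4: in state A at pos -2, read 1 -> (A,1)->write 0,move L,goto B. Now: state=B, head=-3, tape[-4..2]=0100110 (head:  ^)
Step 5: in state B at pos -3, read 1 -> (B,1)->write 1,move R,goto B. Now: state=B, head=-2, tape[-4..2]=0100110 (head:   ^)
Step 6: in state B at pos -2, read 0 -> (B,0)->write 1,move L,goto D. Now: state=D, head=-3, tape[-4..2]=0110110 (head:  ^)
Step 7: in state D at pos -3, read 1 -> (D,1)->write 1,move R,goto D. Now: state=D, head=-2, tape[-4..2]=0110110 (head:   ^)
Step 8: in state D at pos -2, read 1 -> (D,1)->write 1,move R,goto D. Now: state=D, head=-1, tape[-4..2]=0110110 (head:    ^)
Step 9: in state D at pos -1, read 0 -> (D,0)->write 1,move R,goto A. Now: state=A, head=0, tape[-4..2]=0111110 (head:     ^)
Step 10: in state A at pos 0, read 1 -> (A,1)->write 0,move L,goto B. Now: state=B, head=-1, tape[-4..2]=0111010 (head:    ^)
Step 11: in state B at pos -1, read 1 -> (B,1)->write 1,move R,goto B. Now: state=B, head=0, tape[-4..2]=0111010 (head:     ^)
Step 12: in state B at pos 0, read 0 -> (B,0)->write 1,move L,goto D. Now: state=D, head=-1, tape[-4..2]=0111110 (head:    ^)
Step 13: in state D at pos -1, read 1 -> (D,1)->write 1,move R,goto D. Now: state=D, head=0, tape[-4..2]=0111110 (head:     ^)
Step 14: in state D at pos 0, read 1 -> (D,1)->write 1,move R,goto D. Now: state=D, head=1, tape[-4..2]=0111110 (head:      ^)
Step 15: in state D at pos 1, read 1 -> (D,1)->write 1,move R,goto D. Now: state=D, head=2, tape[-4..3]=01111100 (head:       ^)
Step 16: in state D at pos 2, read 0 -> (D,0)->write 1,move R,goto A. Now: state=A, head=3, tape[-4..4]=011111100 (head:        ^)
Step 17: in state A at pos 3, read 0 -> (A,0)->write 1,move L,goto H. Now: state=H, head=2, tape[-4..4]=011111110 (head:       ^)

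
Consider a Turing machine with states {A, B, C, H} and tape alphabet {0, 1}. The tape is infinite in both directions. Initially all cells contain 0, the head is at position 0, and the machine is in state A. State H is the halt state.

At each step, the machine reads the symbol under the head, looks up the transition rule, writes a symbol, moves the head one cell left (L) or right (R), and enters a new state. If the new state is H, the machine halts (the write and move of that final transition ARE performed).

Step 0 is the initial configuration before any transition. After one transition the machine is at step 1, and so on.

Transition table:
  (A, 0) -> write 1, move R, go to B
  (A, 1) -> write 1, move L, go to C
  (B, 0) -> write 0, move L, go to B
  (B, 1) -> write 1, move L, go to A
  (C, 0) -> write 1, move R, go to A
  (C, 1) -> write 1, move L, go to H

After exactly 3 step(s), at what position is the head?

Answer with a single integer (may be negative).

Answer: -1

Derivation:
Step 1: in state A at pos 0, read 0 -> (A,0)->write 1,move R,goto B. Now: state=B, head=1, tape[-1..2]=0100 (head:   ^)
Step 2: in state B at pos 1, read 0 -> (B,0)->write 0,move L,goto B. Now: state=B, head=0, tape[-1..2]=0100 (head:  ^)
Step 3: in state B at pos 0, read 1 -> (B,1)->write 1,move L,goto A. Now: state=A, head=-1, tape[-2..2]=00100 (head:  ^)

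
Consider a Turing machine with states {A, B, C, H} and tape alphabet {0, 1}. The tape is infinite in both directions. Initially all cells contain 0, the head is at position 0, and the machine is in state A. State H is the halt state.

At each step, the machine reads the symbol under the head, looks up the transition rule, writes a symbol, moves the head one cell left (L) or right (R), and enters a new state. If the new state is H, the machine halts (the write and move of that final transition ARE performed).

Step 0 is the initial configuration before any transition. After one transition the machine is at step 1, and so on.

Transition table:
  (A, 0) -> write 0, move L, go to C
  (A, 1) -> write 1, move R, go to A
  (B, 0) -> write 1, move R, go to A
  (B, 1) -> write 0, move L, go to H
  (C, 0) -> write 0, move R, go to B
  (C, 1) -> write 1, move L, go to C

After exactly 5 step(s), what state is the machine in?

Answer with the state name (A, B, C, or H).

Answer: C

Derivation:
Step 1: in state A at pos 0, read 0 -> (A,0)->write 0,move L,goto C. Now: state=C, head=-1, tape[-2..1]=0000 (head:  ^)
Step 2: in state C at pos -1, read 0 -> (C,0)->write 0,move R,goto B. Now: state=B, head=0, tape[-2..1]=0000 (head:   ^)
Step 3: in state B at pos 0, read 0 -> (B,0)->write 1,move R,goto A. Now: state=A, head=1, tape[-2..2]=00100 (head:    ^)
Step 4: in state A at pos 1, read 0 -> (A,0)->write 0,move L,goto C. Now: state=C, head=0, tape[-2..2]=00100 (head:   ^)
Step 5: in state C at pos 0, read 1 -> (C,1)->write 1,move L,goto C. Now: state=C, head=-1, tape[-2..2]=00100 (head:  ^)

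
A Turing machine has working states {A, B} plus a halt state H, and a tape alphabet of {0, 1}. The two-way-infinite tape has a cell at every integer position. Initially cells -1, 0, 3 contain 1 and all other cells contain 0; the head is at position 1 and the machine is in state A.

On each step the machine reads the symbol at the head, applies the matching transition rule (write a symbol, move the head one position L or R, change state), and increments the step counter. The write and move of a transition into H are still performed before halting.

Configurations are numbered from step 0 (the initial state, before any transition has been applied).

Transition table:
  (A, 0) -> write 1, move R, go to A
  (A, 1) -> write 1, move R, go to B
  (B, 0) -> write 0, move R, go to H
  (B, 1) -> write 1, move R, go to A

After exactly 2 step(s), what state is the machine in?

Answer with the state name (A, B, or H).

Step 1: in state A at pos 1, read 0 -> (A,0)->write 1,move R,goto A. Now: state=A, head=2, tape[-2..4]=0111010 (head:     ^)
Step 2: in state A at pos 2, read 0 -> (A,0)->write 1,move R,goto A. Now: state=A, head=3, tape[-2..4]=0111110 (head:      ^)

Answer: A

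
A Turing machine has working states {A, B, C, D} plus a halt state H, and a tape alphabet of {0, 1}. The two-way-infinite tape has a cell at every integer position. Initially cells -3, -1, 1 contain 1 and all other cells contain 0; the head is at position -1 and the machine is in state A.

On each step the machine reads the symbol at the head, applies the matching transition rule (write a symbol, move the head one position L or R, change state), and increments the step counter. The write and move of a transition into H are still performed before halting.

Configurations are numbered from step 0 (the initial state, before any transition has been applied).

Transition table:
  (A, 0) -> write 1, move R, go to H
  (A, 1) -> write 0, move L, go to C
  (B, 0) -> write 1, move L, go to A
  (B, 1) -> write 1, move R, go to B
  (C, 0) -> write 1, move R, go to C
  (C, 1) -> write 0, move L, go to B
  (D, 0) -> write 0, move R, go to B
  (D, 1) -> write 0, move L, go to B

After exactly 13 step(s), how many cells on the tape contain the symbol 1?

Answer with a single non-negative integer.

Answer: 2

Derivation:
Step 1: in state A at pos -1, read 1 -> (A,1)->write 0,move L,goto C. Now: state=C, head=-2, tape[-4..2]=0100010 (head:   ^)
Step 2: in state C at pos -2, read 0 -> (C,0)->write 1,move R,goto C. Now: state=C, head=-1, tape[-4..2]=0110010 (head:    ^)
Step 3: in state C at pos -1, read 0 -> (C,0)->write 1,move R,goto C. Now: state=C, head=0, tape[-4..2]=0111010 (head:     ^)
Step 4: in state C at pos 0, read 0 -> (C,0)->write 1,move R,goto C. Now: state=C, head=1, tape[-4..2]=0111110 (head:      ^)
Step 5: in state C at pos 1, read 1 -> (C,1)->write 0,move L,goto B. Now: state=B, head=0, tape[-4..2]=0111100 (head:     ^)
Step 6: in state B at pos 0, read 1 -> (B,1)->write 1,move R,goto B. Now: state=B, head=1, tape[-4..2]=0111100 (head:      ^)
Step 7: in state B at pos 1, read 0 -> (B,0)->write 1,move L,goto A. Now: state=A, head=0, tape[-4..2]=0111110 (head:     ^)
Step 8: in state A at pos 0, read 1 -> (A,1)->write 0,move L,goto C. Now: state=C, head=-1, tape[-4..2]=0111010 (head:    ^)
Step 9: in state C at pos -1, read 1 -> (C,1)->write 0,move L,goto B. Now: state=B, head=-2, tape[-4..2]=0110010 (head:   ^)
Step 10: in state B at pos -2, read 1 -> (B,1)->write 1,move R,goto B. Now: state=B, head=-1, tape[-4..2]=0110010 (head:    ^)
Step 11: in state B at pos -1, read 0 -> (B,0)->write 1,move L,goto A. Now: state=A, head=-2, tape[-4..2]=0111010 (head:   ^)
Step 12: in state A at pos -2, read 1 -> (A,1)->write 0,move L,goto C. Now: state=C, head=-3, tape[-4..2]=0101010 (head:  ^)
Step 13: in state C at pos -3, read 1 -> (C,1)->write 0,move L,goto B. Now: state=B, head=-4, tape[-5..2]=00001010 (head:  ^)
Cells containing 1 after step 13: {-1, 1} -> 2 cell(s)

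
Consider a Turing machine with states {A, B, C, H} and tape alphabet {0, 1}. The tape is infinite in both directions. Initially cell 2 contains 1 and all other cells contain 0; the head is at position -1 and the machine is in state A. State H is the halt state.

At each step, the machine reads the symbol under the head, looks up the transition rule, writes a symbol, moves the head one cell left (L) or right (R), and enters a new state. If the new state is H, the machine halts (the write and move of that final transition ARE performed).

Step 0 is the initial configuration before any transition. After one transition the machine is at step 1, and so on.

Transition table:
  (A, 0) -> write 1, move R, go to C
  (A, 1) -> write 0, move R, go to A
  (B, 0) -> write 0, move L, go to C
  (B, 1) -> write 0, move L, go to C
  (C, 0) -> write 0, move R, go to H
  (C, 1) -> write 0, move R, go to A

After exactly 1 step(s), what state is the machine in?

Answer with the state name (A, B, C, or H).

Answer: C

Derivation:
Step 1: in state A at pos -1, read 0 -> (A,0)->write 1,move R,goto C. Now: state=C, head=0, tape[-2..3]=010010 (head:   ^)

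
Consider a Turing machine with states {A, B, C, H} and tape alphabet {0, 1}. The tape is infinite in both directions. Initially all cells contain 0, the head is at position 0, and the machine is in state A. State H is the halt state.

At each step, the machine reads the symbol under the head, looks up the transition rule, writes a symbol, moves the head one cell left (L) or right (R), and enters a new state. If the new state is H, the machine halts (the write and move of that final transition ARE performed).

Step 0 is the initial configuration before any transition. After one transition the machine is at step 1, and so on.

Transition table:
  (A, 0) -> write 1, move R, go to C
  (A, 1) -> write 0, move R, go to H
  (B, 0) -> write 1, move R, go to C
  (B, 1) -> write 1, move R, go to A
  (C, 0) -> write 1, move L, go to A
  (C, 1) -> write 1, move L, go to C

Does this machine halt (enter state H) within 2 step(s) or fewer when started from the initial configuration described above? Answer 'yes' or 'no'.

Step 1: in state A at pos 0, read 0 -> (A,0)->write 1,move R,goto C. Now: state=C, head=1, tape[-1..2]=0100 (head:   ^)
Step 2: in state C at pos 1, read 0 -> (C,0)->write 1,move L,goto A. Now: state=A, head=0, tape[-1..2]=0110 (head:  ^)
After 2 step(s): state = A (not H) -> not halted within 2 -> no

Answer: no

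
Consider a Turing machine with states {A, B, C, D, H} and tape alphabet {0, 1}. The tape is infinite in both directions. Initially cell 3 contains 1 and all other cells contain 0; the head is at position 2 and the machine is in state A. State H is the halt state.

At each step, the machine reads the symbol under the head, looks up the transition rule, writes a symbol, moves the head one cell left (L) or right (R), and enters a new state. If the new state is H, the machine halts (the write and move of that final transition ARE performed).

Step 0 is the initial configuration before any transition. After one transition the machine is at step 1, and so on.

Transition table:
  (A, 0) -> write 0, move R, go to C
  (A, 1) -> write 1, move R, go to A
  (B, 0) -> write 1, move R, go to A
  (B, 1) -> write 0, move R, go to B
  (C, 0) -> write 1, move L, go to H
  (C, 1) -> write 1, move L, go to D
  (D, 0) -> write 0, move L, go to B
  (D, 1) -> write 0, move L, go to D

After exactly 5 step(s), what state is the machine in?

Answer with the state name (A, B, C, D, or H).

Step 1: in state A at pos 2, read 0 -> (A,0)->write 0,move R,goto C. Now: state=C, head=3, tape[1..4]=0010 (head:   ^)
Step 2: in state C at pos 3, read 1 -> (C,1)->write 1,move L,goto D. Now: state=D, head=2, tape[1..4]=0010 (head:  ^)
Step 3: in state D at pos 2, read 0 -> (D,0)->write 0,move L,goto B. Now: state=B, head=1, tape[0..4]=00010 (head:  ^)
Step 4: in state B at pos 1, read 0 -> (B,0)->write 1,move R,goto A. Now: state=A, head=2, tape[0..4]=01010 (head:   ^)
Step 5: in state A at pos 2, read 0 -> (A,0)->write 0,move R,goto C. Now: state=C, head=3, tape[0..4]=01010 (head:    ^)

Answer: C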